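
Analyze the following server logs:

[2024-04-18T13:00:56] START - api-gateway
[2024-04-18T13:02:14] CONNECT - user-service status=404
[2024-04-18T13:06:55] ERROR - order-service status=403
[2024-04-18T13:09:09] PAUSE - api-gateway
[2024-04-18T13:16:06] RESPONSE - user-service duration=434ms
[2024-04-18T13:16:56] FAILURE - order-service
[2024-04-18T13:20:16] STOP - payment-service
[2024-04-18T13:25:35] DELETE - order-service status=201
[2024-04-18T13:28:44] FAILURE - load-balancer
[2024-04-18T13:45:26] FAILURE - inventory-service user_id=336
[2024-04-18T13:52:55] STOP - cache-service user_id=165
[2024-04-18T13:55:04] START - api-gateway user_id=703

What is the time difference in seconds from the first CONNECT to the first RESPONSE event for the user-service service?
832

To find the time between events:

1. Locate the first CONNECT event for user-service: 2024-04-18T13:02:14
2. Locate the first RESPONSE event for user-service: 2024-04-18T13:16:06
3. Calculate the difference: 2024-04-18T13:16:06 - 2024-04-18T13:02:14 = 832 seconds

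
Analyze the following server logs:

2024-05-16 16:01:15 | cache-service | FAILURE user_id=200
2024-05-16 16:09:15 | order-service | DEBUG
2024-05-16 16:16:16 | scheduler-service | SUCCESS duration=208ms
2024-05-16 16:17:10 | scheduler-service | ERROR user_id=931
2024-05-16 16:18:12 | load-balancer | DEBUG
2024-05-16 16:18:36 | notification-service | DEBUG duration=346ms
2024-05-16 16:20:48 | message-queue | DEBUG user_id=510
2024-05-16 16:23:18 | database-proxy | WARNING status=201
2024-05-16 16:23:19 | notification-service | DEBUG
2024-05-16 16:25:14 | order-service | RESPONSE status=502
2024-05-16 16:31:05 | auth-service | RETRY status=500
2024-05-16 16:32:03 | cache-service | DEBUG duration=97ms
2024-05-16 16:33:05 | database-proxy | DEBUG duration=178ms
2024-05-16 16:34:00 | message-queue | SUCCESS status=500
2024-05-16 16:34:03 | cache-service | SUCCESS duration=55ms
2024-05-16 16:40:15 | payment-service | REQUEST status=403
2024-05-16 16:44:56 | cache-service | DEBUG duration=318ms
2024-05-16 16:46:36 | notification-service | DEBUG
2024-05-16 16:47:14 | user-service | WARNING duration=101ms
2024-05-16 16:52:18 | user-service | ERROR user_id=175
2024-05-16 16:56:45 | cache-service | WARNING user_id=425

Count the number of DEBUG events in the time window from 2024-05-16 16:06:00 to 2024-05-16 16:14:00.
1

To count events in the time window:

1. Window boundaries: 2024-05-16 16:06:00 to 2024-05-16 16:14:00
2. Filter for DEBUG events within this window
3. Count matching events: 1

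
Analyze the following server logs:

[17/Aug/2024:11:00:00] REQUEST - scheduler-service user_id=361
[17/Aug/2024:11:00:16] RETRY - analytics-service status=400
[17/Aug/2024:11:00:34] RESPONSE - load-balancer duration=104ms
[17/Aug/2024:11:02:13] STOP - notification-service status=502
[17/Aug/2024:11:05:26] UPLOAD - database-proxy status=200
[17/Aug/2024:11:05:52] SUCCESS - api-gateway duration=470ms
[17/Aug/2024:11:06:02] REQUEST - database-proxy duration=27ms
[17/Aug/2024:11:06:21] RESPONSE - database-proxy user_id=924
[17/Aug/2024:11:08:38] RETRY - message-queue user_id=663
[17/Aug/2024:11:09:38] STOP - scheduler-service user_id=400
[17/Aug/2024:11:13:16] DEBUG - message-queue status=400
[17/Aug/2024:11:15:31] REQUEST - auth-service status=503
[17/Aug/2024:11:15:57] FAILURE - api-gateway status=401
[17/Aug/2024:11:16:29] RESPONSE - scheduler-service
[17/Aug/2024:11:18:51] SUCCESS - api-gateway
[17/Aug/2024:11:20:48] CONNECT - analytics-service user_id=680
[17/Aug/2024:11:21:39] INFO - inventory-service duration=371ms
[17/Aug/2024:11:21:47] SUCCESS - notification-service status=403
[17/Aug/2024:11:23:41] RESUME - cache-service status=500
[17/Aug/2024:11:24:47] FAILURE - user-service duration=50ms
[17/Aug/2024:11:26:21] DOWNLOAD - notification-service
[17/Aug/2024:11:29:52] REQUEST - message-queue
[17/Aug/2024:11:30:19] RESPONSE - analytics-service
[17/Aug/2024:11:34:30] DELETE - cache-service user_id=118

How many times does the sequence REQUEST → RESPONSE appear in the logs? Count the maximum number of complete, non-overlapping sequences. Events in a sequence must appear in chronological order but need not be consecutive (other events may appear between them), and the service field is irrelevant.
4

To count sequences:

1. Look for pattern: REQUEST → RESPONSE
2. Greedily scan the log in chronological order, matching each sequence element in turn (ignoring service)
3. Each time the full pattern completes, increment the count and restart matching from the next event
4. Complete non-overlapping sequences found: 4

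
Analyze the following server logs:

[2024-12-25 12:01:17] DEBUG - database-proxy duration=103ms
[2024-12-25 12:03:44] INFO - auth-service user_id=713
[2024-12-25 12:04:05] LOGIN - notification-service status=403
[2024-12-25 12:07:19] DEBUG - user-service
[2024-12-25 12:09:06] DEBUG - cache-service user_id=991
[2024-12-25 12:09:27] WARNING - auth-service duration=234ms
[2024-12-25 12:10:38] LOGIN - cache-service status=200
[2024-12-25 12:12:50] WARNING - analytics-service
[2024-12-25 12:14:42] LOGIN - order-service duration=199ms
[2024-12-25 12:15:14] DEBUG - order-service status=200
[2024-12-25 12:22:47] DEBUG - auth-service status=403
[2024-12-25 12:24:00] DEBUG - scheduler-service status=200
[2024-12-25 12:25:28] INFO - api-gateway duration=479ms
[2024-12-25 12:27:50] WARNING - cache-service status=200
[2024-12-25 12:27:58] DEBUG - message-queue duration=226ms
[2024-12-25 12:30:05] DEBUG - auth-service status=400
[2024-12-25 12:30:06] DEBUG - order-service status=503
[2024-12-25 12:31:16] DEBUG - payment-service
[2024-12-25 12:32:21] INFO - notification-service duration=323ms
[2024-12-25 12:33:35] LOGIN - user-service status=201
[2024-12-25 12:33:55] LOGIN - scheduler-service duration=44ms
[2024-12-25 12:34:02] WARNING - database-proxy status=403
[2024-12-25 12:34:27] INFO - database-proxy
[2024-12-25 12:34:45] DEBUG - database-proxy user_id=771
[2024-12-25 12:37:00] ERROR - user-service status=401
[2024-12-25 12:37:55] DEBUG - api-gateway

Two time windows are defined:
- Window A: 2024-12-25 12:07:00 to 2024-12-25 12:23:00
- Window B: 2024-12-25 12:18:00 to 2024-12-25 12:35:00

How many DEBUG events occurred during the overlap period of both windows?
1

To find overlap events:

1. Window A: 2024-12-25 12:07:00 to 2024-12-25 12:23:00
2. Window B: 2024-12-25 12:18:00 to 2024-12-25 12:35:00
3. Overlap period: 2024-12-25 12:18:00 to 2024-12-25 12:23:00
4. Count DEBUG events in overlap: 1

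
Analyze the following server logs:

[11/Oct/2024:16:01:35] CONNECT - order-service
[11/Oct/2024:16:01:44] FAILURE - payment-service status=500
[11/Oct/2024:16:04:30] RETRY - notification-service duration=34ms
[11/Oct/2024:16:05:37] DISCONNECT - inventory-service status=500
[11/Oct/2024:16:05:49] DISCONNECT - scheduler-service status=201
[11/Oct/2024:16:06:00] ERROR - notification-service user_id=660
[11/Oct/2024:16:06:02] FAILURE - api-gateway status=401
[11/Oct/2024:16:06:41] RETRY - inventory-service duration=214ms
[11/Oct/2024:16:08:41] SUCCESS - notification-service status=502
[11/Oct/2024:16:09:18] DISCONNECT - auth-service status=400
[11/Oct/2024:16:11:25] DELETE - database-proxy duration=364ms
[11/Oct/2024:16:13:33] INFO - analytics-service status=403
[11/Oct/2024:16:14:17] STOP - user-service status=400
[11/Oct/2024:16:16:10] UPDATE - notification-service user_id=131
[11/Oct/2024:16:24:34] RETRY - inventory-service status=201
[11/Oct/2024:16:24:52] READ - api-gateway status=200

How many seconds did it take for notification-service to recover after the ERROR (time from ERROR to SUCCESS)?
161

To calculate recovery time:

1. Find ERROR event for notification-service: 11/Oct/2024:16:06:00
2. Find next SUCCESS event for notification-service: 11/Oct/2024:16:08:41
3. Recovery time: 11/Oct/2024:16:08:41 - 11/Oct/2024:16:06:00 = 161 seconds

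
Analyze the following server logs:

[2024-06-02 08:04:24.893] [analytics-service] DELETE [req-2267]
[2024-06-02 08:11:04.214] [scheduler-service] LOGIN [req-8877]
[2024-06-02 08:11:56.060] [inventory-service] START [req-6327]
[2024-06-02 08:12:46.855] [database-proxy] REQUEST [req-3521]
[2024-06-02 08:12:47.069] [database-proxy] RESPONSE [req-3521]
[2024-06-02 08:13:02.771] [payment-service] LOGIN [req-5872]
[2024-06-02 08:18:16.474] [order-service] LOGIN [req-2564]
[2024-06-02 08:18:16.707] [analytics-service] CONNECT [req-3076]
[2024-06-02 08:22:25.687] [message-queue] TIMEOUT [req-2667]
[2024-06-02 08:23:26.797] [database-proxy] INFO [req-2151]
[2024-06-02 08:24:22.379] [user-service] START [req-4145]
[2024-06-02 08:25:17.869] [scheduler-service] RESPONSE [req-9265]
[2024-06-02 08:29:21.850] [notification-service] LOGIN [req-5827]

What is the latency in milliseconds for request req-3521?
214

To calculate latency:

1. Find REQUEST with id req-3521: 2024-06-02 08:12:46.855
2. Find RESPONSE with id req-3521: 2024-06-02 08:12:47.069
3. Latency: 2024-06-02 08:12:47.069 - 2024-06-02 08:12:46.855 = 214ms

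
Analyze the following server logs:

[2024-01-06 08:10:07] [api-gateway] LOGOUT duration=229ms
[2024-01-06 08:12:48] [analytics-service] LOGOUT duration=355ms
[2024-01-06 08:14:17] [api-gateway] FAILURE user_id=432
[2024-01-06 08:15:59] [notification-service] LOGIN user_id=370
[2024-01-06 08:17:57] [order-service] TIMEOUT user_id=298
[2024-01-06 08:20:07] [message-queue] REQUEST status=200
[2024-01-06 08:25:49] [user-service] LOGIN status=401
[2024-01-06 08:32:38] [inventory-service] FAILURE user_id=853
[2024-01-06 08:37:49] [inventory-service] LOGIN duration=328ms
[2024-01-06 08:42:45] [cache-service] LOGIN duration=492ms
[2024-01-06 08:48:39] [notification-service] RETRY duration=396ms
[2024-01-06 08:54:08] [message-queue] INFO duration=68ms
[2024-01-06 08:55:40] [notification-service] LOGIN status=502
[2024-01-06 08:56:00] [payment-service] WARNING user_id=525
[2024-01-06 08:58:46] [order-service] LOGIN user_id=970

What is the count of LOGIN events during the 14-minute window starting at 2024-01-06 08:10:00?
1

To count events in the time window:

1. Window boundaries: 2024-01-06 08:10:00 to 2024-01-06 08:24:00
2. Filter for LOGIN events within this window
3. Count matching events: 1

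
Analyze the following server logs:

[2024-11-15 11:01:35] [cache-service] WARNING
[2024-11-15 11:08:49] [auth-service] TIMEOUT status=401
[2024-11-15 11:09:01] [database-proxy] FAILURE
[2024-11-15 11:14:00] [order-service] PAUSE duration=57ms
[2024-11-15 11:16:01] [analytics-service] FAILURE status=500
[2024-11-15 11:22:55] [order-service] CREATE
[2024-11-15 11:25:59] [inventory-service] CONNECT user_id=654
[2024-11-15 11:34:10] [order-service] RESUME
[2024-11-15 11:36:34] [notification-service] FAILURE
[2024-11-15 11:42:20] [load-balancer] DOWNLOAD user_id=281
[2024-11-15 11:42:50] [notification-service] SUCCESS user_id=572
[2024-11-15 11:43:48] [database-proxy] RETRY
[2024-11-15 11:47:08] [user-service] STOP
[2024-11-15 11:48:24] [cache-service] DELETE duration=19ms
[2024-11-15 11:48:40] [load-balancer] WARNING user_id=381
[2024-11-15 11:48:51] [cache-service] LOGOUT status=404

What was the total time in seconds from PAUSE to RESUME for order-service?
1210

To calculate state duration:

1. Find PAUSE event for order-service: 2024-11-15 11:14:00
2. Find RESUME event for order-service: 2024-11-15 11:34:10
3. Calculate duration: 2024-11-15 11:34:10 - 2024-11-15 11:14:00 = 1210 seconds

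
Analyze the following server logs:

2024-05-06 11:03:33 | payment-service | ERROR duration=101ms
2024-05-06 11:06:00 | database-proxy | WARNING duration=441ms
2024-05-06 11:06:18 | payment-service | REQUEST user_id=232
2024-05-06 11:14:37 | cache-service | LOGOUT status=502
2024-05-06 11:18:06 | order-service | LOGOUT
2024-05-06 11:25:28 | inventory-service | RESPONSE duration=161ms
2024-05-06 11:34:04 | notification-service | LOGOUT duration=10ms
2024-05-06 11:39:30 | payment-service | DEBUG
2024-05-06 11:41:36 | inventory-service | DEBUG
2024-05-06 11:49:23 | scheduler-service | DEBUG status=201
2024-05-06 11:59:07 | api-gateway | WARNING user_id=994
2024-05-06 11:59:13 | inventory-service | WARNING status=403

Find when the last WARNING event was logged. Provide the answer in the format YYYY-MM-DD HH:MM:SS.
2024-05-06 11:59:13

To find the last event:

1. Filter for all WARNING events
2. Sort by timestamp
3. Select the last one
4. Timestamp: 2024-05-06 11:59:13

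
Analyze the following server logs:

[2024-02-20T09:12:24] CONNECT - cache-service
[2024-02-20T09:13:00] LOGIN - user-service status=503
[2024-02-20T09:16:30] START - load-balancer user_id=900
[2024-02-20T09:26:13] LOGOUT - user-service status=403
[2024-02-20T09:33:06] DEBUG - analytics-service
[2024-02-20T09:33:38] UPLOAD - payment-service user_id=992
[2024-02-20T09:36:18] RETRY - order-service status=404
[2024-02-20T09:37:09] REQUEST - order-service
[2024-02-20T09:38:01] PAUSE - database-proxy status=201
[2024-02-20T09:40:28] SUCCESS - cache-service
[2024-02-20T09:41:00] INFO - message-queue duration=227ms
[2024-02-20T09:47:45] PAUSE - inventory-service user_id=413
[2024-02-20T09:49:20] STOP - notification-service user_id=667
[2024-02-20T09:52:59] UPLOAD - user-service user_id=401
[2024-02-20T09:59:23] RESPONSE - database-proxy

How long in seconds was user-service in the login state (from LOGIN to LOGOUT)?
793

To calculate state duration:

1. Find LOGIN event for user-service: 2024-02-20T09:13:00
2. Find LOGOUT event for user-service: 2024-02-20T09:26:13
3. Calculate duration: 2024-02-20T09:26:13 - 2024-02-20T09:13:00 = 793 seconds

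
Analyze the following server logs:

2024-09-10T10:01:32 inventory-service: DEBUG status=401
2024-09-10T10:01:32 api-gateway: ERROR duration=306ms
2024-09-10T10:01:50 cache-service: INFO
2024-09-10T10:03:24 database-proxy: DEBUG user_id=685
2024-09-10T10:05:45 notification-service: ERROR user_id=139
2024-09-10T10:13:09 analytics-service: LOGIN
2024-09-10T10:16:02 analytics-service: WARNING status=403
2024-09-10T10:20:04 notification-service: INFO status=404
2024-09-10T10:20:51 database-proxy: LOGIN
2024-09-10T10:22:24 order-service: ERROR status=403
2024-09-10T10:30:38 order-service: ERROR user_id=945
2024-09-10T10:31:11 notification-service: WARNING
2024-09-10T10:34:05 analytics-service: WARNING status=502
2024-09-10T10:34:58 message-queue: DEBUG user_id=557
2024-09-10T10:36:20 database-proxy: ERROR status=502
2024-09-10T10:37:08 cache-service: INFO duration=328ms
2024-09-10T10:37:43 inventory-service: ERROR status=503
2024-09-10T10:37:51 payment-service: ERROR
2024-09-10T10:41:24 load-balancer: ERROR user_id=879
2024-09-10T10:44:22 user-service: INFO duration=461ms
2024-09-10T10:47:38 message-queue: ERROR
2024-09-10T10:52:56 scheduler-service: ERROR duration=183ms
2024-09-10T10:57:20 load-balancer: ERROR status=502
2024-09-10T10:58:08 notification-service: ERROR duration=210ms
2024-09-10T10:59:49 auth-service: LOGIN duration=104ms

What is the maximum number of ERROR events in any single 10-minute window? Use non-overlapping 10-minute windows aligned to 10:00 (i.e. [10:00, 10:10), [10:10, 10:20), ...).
4

To find the burst window:

1. Divide the log period into non-overlapping 10-minute windows starting at 10:00
2. Count ERROR events in each window
3. Find the window with maximum count
4. Maximum events in a window: 4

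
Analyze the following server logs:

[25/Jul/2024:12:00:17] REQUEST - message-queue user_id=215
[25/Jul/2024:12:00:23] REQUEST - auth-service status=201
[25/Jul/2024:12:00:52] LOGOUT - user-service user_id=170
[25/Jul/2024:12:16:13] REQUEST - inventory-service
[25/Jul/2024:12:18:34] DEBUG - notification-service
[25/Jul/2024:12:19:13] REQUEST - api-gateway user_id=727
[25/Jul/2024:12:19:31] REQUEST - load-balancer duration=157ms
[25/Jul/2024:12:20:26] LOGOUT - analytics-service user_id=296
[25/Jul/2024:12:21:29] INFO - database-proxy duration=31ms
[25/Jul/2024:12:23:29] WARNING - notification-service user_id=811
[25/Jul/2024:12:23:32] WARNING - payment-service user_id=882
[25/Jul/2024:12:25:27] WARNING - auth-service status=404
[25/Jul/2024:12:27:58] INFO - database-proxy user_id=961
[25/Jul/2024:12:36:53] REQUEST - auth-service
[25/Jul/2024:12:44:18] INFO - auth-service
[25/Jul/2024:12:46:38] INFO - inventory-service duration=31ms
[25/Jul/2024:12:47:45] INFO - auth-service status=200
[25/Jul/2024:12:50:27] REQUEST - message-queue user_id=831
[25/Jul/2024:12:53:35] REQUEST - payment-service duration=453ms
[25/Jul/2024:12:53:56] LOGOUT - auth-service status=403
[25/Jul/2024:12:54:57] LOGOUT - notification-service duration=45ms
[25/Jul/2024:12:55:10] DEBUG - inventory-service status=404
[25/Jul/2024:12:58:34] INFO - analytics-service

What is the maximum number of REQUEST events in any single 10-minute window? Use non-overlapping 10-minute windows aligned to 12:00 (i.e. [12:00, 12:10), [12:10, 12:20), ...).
3

To find the burst window:

1. Divide the log period into non-overlapping 10-minute windows starting at 12:00
2. Count REQUEST events in each window
3. Find the window with maximum count
4. Maximum events in a window: 3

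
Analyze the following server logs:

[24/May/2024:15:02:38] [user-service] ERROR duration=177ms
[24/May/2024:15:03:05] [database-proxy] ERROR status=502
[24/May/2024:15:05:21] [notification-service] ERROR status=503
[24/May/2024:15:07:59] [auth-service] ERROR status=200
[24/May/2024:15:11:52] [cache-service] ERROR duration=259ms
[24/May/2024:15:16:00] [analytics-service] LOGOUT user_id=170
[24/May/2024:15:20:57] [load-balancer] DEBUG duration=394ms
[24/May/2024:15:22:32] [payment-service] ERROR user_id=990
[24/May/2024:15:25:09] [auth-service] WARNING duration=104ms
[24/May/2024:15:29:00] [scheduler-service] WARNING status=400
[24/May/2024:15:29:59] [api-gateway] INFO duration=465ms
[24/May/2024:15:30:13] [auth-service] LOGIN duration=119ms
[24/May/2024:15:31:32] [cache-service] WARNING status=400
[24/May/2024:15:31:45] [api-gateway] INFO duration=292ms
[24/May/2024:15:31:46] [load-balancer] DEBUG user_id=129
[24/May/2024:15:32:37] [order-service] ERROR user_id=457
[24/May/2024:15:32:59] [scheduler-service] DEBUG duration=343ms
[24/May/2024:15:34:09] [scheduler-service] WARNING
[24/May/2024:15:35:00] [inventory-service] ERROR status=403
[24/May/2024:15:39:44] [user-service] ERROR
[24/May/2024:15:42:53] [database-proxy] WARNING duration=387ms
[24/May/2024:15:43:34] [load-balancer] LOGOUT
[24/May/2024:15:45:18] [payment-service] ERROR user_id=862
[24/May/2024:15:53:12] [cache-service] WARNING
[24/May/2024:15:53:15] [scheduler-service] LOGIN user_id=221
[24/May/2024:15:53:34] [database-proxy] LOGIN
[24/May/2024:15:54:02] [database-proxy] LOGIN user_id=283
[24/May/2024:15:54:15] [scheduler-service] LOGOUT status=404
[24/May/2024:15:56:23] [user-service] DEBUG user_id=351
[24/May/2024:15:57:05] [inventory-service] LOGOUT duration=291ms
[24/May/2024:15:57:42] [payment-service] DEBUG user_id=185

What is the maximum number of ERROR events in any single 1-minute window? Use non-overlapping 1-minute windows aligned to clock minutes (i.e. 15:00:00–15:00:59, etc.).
1

To find the burst window:

1. Divide the log period into non-overlapping 1-minute windows starting at 15:00
2. Count ERROR events in each window
3. Find the window with maximum count
4. Maximum events in a window: 1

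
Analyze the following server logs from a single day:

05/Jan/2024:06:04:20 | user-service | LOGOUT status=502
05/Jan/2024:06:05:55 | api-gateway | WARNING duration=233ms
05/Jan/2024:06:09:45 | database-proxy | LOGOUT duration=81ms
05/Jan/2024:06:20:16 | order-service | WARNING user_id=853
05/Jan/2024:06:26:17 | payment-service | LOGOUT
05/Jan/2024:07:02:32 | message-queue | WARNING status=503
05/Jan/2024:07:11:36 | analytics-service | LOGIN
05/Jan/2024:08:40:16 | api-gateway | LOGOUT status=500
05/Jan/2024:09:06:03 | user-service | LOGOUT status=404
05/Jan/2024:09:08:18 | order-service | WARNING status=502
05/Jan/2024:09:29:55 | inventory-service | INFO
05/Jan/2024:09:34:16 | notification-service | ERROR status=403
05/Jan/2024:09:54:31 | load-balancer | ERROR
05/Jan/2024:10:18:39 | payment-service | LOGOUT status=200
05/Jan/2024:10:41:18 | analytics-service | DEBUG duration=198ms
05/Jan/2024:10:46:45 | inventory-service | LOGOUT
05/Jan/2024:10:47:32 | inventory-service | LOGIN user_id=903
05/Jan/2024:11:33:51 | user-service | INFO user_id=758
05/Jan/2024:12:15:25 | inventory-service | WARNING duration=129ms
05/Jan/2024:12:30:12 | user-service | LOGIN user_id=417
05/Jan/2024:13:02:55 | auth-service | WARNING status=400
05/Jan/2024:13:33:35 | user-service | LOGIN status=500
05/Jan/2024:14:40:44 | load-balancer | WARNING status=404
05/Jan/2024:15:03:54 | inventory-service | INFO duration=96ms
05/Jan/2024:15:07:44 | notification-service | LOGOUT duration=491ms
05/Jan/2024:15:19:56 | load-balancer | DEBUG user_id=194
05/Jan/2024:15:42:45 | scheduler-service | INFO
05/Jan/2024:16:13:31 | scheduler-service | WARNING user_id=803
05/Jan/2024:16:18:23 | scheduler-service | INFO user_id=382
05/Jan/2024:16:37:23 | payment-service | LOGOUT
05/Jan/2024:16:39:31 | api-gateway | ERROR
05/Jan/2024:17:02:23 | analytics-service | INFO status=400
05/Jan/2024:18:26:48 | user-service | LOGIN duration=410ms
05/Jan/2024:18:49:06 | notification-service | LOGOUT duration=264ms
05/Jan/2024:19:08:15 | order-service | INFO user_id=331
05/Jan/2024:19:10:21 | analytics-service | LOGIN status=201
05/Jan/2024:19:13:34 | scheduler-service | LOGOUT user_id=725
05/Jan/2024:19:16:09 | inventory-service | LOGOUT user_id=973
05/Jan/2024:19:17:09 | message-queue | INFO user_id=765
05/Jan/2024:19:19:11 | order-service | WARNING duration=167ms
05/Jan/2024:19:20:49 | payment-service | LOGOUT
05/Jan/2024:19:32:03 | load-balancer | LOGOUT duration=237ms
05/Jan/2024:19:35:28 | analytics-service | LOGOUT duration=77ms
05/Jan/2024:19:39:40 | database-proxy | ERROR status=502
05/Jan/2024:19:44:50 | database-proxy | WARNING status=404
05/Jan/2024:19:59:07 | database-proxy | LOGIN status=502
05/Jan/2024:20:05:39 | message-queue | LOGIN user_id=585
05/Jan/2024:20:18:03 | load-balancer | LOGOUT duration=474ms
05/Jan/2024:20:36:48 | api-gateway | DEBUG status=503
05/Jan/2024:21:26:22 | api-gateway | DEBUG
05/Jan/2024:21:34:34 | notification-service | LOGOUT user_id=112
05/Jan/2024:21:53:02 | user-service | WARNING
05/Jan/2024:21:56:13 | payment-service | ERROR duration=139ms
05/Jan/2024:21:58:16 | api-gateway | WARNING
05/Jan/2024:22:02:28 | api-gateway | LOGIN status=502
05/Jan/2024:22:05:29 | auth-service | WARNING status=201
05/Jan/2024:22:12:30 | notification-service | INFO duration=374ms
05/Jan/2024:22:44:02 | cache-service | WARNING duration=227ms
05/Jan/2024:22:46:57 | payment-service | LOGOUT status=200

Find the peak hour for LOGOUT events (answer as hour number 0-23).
19

To find the peak hour:

1. Group all LOGOUT events by hour
2. Count events in each hour
3. Find hour with maximum count
4. Peak hour: 19 (with 5 events)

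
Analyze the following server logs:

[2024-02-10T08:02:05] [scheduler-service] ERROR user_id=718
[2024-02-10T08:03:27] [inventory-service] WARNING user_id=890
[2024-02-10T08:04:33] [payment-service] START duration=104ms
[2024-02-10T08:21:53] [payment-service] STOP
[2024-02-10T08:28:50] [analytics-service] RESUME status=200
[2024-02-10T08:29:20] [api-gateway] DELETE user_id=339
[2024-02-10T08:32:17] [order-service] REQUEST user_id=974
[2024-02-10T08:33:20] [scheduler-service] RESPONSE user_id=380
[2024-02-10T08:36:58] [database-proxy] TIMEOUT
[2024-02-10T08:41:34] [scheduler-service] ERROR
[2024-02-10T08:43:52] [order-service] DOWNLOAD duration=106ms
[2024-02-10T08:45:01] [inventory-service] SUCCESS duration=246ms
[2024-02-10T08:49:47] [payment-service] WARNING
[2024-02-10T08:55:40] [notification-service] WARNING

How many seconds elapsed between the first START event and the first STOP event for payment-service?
1040

To find the time between events:

1. Locate the first START event for payment-service: 2024-02-10T08:04:33
2. Locate the first STOP event for payment-service: 2024-02-10T08:21:53
3. Calculate the difference: 2024-02-10T08:21:53 - 2024-02-10T08:04:33 = 1040 seconds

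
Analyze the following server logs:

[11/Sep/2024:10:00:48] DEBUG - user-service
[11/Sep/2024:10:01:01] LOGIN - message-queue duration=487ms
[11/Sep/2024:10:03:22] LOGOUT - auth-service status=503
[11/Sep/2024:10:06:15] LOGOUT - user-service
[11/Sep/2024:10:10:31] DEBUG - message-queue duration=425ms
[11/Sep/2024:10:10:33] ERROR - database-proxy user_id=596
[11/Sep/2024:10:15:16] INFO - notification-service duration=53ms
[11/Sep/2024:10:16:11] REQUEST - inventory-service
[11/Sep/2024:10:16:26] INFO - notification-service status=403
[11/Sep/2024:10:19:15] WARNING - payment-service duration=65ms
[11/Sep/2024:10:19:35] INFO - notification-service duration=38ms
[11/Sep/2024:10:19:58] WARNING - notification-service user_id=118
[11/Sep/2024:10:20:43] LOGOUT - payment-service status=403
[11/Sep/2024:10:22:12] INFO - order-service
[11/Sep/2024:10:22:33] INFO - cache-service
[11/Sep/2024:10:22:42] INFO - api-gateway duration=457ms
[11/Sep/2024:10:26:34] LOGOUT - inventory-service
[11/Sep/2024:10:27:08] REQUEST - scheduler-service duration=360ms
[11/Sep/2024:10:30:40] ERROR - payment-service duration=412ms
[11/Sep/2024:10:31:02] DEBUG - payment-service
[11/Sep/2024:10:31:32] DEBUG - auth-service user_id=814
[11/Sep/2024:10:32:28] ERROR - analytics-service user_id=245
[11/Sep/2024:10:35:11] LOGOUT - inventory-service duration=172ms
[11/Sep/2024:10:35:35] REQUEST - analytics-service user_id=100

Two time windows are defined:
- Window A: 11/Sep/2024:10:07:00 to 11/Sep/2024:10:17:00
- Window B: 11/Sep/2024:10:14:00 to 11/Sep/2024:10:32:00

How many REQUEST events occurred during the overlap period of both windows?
1

To find overlap events:

1. Window A: 11/Sep/2024:10:07:00 to 11/Sep/2024:10:17:00
2. Window B: 11/Sep/2024:10:14:00 to 11/Sep/2024:10:32:00
3. Overlap period: 11/Sep/2024:10:14:00 to 11/Sep/2024:10:17:00
4. Count REQUEST events in overlap: 1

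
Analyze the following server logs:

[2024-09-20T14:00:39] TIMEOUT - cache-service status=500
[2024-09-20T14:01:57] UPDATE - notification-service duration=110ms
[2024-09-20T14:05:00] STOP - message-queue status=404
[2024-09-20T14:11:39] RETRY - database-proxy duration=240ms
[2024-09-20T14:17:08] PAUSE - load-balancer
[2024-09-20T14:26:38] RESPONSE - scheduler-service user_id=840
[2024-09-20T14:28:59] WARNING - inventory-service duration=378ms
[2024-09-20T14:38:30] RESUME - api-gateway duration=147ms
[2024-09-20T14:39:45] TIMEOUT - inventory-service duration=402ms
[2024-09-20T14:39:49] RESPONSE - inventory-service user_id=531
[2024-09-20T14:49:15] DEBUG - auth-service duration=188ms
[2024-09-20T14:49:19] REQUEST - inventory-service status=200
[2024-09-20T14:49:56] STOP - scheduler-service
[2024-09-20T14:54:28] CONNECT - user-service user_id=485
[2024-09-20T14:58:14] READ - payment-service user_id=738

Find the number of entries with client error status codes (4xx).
1

To find matching entries:

1. Pattern to match: client error status codes (4xx)
2. Scan each log entry for the pattern
3. Count matches: 1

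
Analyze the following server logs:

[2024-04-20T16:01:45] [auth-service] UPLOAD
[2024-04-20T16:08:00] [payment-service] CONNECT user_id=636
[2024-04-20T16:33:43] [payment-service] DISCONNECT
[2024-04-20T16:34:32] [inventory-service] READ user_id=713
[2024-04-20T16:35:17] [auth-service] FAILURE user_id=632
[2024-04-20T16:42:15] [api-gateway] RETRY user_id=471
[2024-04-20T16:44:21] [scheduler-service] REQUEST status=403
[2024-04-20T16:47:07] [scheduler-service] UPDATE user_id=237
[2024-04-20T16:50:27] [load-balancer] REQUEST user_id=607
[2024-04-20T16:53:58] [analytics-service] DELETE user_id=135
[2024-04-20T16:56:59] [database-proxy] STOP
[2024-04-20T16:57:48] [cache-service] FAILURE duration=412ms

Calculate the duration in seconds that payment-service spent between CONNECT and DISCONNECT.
1543

To calculate state duration:

1. Find CONNECT event for payment-service: 2024-04-20T16:08:00
2. Find DISCONNECT event for payment-service: 2024-04-20T16:33:43
3. Calculate duration: 2024-04-20T16:33:43 - 2024-04-20T16:08:00 = 1543 seconds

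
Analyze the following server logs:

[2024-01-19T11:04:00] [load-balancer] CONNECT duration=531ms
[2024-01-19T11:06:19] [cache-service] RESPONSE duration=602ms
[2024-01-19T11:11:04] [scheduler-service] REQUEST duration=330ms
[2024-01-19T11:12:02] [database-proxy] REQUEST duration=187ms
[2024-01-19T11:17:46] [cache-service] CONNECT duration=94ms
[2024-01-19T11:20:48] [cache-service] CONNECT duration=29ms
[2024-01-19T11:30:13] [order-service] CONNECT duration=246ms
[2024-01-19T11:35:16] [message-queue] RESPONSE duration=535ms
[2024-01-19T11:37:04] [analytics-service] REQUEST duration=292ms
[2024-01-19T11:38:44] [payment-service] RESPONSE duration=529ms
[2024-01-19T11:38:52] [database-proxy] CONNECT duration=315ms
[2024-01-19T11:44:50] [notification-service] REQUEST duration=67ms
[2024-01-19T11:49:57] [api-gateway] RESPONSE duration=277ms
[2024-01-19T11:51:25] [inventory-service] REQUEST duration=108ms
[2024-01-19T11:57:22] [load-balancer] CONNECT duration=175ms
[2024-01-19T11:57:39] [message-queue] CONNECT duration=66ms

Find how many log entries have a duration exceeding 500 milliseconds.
4

To count timeouts:

1. Threshold: 500ms
2. Extract duration from each log entry
3. Count entries where duration > 500
4. Timeout count: 4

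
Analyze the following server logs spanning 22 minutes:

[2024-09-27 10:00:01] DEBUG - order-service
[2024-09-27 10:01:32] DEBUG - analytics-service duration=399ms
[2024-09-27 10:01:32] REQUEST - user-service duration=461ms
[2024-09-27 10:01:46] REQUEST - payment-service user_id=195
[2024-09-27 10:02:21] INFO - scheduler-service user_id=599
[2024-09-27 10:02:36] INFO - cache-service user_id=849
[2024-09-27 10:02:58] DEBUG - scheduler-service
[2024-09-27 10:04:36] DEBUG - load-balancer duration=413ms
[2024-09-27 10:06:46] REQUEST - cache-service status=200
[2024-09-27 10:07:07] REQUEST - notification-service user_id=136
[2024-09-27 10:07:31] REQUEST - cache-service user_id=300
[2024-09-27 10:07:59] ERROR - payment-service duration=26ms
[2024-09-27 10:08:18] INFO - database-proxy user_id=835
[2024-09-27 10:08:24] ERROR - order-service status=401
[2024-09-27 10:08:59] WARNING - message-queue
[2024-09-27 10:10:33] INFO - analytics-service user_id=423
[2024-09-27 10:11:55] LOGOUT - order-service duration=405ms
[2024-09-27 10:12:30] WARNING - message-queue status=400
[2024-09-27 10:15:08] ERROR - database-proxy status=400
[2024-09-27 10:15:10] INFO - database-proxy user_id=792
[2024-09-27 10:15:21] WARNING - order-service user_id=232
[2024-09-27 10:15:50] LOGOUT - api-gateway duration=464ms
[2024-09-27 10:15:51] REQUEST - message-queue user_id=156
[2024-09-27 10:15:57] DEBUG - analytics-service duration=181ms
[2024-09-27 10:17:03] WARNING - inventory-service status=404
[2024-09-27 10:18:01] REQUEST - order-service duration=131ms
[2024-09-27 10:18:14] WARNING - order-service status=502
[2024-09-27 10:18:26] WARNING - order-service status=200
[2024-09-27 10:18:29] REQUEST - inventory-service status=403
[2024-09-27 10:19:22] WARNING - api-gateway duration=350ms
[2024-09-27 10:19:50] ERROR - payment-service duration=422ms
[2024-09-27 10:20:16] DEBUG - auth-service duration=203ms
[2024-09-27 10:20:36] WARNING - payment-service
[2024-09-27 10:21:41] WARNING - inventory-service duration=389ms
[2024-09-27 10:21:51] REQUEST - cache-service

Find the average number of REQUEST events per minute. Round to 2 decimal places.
0.41

To calculate the rate:

1. Count total REQUEST events: 9
2. Total time period: 22 minutes
3. Rate = 9 / 22 = 0.41 events per minute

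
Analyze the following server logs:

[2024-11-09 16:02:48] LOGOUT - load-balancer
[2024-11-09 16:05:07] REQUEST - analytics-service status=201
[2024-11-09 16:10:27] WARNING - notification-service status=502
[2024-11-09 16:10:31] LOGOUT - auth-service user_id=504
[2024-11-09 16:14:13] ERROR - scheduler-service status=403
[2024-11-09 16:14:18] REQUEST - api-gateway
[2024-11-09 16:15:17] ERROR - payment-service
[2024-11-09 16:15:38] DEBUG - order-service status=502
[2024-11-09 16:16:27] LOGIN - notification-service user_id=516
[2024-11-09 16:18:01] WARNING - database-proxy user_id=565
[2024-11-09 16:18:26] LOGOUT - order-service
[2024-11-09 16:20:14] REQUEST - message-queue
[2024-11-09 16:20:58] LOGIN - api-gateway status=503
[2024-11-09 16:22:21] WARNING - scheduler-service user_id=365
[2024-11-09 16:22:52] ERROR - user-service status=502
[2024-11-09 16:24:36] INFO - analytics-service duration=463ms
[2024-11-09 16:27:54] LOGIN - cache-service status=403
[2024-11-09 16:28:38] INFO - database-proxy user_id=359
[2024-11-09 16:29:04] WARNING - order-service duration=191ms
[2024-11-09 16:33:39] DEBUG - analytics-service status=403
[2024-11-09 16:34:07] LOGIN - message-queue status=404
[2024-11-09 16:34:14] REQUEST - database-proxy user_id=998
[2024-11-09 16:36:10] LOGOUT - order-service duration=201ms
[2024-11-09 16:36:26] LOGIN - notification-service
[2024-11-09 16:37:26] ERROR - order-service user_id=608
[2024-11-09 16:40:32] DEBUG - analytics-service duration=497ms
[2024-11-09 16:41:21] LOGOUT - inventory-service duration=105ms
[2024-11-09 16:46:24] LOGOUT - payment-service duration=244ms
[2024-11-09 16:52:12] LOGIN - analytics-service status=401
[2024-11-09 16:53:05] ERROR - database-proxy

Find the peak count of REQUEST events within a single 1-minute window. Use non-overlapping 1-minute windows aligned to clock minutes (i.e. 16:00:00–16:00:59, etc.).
1

To find the burst window:

1. Divide the log period into non-overlapping 1-minute windows starting at 16:00
2. Count REQUEST events in each window
3. Find the window with maximum count
4. Maximum events in a window: 1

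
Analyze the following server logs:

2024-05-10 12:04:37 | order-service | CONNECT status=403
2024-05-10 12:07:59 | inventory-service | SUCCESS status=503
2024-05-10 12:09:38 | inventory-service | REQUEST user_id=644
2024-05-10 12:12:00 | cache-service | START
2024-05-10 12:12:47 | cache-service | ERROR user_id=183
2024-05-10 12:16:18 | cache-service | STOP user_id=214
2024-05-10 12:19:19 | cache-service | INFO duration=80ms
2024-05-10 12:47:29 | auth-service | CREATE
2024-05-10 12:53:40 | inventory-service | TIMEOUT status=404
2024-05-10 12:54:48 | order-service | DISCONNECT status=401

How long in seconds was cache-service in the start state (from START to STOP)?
258

To calculate state duration:

1. Find START event for cache-service: 2024-05-10 12:12:00
2. Find STOP event for cache-service: 2024-05-10 12:16:18
3. Calculate duration: 2024-05-10 12:16:18 - 2024-05-10 12:12:00 = 258 seconds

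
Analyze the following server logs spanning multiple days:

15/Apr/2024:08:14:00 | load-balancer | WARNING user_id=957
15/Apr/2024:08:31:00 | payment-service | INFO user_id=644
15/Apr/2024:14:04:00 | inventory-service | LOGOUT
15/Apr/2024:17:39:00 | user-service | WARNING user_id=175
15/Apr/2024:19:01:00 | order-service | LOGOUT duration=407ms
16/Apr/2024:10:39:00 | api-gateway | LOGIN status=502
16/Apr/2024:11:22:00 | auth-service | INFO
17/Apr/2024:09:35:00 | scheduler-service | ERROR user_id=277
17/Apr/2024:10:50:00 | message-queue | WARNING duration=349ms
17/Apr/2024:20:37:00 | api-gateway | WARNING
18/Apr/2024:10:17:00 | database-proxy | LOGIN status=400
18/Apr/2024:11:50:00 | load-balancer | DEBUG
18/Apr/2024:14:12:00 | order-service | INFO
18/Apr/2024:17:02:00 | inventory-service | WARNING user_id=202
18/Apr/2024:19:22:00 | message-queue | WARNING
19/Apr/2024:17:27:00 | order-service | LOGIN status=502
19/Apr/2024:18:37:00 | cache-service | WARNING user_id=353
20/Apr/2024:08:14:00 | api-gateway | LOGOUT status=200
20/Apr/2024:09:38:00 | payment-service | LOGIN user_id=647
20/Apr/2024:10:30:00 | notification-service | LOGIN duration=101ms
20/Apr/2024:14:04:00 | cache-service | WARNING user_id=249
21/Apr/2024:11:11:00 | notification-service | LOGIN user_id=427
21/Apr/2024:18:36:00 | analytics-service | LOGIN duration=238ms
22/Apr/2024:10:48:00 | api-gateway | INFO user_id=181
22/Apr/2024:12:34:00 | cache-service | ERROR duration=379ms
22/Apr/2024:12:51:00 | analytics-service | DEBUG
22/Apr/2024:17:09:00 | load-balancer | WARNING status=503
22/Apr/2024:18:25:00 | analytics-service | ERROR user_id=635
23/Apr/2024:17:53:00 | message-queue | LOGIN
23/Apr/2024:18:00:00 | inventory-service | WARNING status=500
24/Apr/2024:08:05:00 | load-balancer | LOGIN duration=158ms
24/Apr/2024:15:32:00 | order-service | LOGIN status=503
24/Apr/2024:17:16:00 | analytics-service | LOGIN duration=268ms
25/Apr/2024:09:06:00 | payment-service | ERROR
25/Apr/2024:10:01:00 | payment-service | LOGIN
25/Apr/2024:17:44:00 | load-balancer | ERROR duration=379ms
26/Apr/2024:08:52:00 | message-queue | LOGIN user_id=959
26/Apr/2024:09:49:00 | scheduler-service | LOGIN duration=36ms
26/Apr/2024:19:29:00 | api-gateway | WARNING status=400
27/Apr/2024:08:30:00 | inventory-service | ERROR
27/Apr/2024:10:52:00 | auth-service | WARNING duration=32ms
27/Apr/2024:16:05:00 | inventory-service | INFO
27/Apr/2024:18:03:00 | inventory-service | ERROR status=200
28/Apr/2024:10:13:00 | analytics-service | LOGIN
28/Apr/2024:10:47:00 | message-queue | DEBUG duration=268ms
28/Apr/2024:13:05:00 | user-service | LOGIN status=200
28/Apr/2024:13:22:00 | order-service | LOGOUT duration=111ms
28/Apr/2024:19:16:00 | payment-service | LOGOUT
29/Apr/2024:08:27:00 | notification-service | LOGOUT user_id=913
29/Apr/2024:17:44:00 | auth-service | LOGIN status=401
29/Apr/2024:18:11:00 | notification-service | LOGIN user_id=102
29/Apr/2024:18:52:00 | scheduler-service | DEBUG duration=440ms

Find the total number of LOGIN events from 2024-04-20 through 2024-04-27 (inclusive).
11

To filter by date range:

1. Date range: 2024-04-20 through 2024-04-27, both dates inclusive
2. Filter for LOGIN events whose date falls in this range
3. Count matching events: 11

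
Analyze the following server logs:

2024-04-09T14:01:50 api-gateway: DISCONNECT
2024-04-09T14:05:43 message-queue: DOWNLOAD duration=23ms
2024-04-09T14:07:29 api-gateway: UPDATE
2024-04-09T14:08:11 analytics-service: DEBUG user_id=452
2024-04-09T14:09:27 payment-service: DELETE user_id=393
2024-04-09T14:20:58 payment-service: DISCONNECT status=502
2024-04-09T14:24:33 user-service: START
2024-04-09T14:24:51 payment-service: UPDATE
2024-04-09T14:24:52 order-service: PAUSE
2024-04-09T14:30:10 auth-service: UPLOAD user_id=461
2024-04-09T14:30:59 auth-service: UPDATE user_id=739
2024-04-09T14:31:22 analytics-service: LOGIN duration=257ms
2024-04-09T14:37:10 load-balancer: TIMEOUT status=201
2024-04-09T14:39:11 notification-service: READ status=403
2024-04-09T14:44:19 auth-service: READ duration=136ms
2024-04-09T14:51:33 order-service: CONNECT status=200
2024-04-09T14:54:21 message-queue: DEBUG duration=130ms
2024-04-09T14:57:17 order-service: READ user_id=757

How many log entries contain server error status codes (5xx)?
1

To find matching entries:

1. Pattern to match: server error status codes (5xx)
2. Scan each log entry for the pattern
3. Count matches: 1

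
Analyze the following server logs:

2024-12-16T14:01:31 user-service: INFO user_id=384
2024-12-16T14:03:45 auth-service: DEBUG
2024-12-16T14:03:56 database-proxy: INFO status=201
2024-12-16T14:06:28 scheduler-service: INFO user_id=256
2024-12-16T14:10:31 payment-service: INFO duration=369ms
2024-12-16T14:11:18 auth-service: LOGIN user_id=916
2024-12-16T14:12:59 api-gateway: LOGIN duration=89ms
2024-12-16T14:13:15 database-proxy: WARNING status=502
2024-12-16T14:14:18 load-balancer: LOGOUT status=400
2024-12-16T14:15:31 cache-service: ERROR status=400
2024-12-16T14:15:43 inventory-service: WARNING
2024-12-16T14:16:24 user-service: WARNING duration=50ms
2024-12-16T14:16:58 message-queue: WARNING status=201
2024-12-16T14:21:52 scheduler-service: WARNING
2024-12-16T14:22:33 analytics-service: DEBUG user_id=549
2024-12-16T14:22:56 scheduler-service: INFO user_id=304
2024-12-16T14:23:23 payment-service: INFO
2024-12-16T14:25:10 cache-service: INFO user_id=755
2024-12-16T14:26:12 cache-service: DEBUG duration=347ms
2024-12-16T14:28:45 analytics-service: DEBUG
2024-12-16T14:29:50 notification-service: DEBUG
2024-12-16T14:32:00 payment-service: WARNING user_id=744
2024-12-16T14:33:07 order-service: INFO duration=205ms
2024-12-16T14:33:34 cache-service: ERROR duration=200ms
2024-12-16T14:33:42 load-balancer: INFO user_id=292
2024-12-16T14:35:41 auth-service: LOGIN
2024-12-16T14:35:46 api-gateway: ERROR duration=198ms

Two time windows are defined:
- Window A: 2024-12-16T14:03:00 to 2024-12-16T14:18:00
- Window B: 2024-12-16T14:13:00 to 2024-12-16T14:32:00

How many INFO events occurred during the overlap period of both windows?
0

To find overlap events:

1. Window A: 2024-12-16T14:03:00 to 2024-12-16T14:18:00
2. Window B: 2024-12-16T14:13:00 to 2024-12-16T14:32:00
3. Overlap period: 2024-12-16T14:13:00 to 2024-12-16T14:18:00
4. Count INFO events in overlap: 0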